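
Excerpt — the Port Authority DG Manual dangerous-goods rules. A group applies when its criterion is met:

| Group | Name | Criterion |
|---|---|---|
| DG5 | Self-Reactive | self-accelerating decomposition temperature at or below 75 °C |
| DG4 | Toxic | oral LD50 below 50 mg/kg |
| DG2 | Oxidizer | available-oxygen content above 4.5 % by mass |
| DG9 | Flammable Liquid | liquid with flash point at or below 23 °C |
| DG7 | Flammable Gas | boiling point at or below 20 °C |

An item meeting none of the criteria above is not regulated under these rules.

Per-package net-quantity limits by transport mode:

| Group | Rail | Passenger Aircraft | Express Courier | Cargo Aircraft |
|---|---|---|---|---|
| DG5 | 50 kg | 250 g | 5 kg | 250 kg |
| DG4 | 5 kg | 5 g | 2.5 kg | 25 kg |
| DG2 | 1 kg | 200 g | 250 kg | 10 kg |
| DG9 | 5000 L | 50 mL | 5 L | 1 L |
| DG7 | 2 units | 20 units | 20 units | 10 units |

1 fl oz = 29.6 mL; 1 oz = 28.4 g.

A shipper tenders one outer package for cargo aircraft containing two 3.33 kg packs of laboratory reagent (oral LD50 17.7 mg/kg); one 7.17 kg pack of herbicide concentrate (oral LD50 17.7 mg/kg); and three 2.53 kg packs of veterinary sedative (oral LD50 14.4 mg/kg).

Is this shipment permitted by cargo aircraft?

The laboratory reagent has oral LD50 17.7 mg/kg, which is < 50 mg/kg, so it is Group DG4 (Toxic).
Oral LD50 17.7 mg/kg meets the Group DG4 criterion (Toxic), so the herbicide concentrate is Group DG4.
The veterinary sedative has oral LD50 14.4 mg/kg, which is < 50 mg/kg, so it is Group DG4 (Toxic).
Group DG4 net quantity: (two 3.33 kg packs = 6.66 kg) + 7.17 kg + (three 2.53 kg packs = 7.59 kg) = 21.42 kg.
21.42 kg is within the cargo aircraft limit of 25 kg for Group DG4.

Yes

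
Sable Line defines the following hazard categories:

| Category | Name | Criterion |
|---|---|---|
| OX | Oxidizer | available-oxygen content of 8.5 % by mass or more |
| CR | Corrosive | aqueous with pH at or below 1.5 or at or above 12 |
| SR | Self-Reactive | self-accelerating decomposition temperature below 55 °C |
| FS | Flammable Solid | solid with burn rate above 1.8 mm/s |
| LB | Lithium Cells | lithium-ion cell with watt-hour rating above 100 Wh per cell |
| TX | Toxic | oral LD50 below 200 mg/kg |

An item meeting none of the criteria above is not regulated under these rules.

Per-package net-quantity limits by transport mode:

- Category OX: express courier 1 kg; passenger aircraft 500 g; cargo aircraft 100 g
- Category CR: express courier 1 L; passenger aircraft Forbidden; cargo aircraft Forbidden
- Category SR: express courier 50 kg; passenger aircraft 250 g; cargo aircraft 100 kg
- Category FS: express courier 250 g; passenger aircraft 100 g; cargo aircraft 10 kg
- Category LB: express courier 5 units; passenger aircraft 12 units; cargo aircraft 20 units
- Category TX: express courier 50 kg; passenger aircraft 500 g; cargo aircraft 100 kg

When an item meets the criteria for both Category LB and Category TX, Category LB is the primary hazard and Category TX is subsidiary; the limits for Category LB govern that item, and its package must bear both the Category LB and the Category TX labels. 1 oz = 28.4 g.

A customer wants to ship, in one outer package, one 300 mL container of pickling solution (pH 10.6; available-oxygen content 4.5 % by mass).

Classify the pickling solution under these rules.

Not regulated

available-oxygen content 4.5 % by mass is not above 8.5 % by mass, so Category OX does not apply.
pH 10.6 is between 1.5 and 12, so Category CR does not apply.
No criterion is met, so the item is not regulated.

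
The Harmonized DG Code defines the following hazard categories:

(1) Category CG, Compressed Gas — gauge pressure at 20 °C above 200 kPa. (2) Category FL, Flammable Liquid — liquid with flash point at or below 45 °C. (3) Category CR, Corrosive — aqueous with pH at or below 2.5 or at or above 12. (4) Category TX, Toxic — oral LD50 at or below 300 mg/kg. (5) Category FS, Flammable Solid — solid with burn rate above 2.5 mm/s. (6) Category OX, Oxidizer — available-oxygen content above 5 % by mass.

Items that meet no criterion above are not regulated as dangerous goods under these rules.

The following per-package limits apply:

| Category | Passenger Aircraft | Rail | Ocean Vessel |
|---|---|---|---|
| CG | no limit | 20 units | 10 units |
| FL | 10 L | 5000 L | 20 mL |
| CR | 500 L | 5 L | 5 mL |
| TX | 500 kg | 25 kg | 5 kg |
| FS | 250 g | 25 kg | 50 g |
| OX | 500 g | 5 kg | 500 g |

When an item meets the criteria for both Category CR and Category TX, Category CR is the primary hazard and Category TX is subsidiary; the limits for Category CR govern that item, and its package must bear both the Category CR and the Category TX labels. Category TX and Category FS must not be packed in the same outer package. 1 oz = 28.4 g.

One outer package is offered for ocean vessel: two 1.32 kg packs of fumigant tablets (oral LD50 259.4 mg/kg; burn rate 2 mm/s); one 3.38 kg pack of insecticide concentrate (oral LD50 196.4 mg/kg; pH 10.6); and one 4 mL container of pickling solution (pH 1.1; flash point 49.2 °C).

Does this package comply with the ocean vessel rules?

No

With oral LD50 259.4 mg/kg (≤ 300 mg/kg), the fumigant tablets fall in Category TX.
With oral LD50 196.4 mg/kg (≤ 300 mg/kg), the insecticide concentrate falls in Category TX.
pH 1.1 meets the Category CR criterion (Corrosive), so the pickling solution is Category CR.
Category CR quantity: 4 mL.
4 mL ≤ 5 mL (ocean vessel limit, Category CR) — within limit.
Category TX net quantity: (two 1.32 kg packs = 2.64 kg) + 3.38 kg = 6.02 kg.
6.02 kg exceeds the ocean vessel limit of 5 kg for Category TX.
The segregation rule (Category TX with Category FS) does not apply to Category CR with Category TX.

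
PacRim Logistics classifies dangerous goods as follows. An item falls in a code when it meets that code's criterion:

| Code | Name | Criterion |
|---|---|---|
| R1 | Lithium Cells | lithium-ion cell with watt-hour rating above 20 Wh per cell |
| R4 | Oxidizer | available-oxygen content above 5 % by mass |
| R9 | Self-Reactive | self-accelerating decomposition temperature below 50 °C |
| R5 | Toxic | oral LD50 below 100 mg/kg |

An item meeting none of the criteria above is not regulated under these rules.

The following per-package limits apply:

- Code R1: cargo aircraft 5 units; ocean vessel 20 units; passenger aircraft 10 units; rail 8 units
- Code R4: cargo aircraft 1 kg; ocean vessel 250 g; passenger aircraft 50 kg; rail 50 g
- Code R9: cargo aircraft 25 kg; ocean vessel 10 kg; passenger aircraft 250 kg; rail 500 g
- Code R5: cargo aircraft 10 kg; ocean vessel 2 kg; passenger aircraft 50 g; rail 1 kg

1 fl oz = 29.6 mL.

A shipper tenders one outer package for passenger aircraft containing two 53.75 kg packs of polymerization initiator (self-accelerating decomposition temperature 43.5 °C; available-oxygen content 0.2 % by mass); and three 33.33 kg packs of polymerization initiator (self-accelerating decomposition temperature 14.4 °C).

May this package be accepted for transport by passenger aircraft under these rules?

Self-accelerating decomposition temperature 43.5 °C meets the Code R9 criterion (Self-Reactive), so the polymerization initiator is Code R9.
Self-accelerating decomposition temperature 14.4 °C meets the Code R9 criterion (Self-Reactive), so the polymerization initiator is Code R9.
Code R9 net quantity: (two 53.75 kg packs = 107.5 kg) + (three 33.33 kg packs = 99.99 kg) = 207.49 kg.
207.49 kg ≤ 250 kg (passenger aircraft limit, Code R9) — within limit.

Yes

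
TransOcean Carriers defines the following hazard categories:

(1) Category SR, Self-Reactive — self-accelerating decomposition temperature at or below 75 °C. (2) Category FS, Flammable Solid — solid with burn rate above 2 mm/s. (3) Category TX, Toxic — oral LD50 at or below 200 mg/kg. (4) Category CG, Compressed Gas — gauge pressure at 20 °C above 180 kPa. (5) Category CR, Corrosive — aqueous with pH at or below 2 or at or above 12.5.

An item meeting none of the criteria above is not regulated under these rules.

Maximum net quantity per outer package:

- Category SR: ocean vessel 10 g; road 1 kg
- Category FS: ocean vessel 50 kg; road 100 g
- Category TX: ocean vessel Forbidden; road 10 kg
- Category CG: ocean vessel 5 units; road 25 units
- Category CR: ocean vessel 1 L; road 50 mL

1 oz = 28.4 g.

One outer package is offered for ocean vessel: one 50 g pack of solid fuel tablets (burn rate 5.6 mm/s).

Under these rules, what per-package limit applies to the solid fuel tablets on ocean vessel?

With burn rate 5.6 mm/s (> 2 mm/s), the solid fuel tablets fall in Category FS.
The ocean vessel limit for Category FS is 50 kg.

50 kg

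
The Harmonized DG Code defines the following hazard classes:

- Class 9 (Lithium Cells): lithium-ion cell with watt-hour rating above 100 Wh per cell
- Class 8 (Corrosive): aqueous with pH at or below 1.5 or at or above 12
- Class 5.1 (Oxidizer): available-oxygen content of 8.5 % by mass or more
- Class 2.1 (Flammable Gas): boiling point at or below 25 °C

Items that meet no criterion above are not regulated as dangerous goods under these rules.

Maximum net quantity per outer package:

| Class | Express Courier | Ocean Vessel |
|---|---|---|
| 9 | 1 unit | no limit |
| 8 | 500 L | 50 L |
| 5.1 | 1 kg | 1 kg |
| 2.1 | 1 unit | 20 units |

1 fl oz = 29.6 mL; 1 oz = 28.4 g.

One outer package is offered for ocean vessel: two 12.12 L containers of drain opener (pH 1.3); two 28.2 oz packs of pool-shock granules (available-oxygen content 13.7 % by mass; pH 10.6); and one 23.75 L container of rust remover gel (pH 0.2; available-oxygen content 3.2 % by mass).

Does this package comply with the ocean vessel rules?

pH 1.3 meets the Class 8 criterion (Corrosive), so the drain opener is Class 8.
Available-oxygen content 13.7 % by mass meets the Class 5.1 criterion (Oxidizer), so the pool-shock granules are Class 5.1.
Rust remover gel: pH 0.2 ≤ 1.5 → Class 8 (Corrosive).
Class 8 net quantity: (two 12.12 L containers = 24.24 L) + 23.75 L = 47.99 L.
That is within the Class 8 ocean vessel limit of 50 L.
Class 5.1 quantity: two 28.2 oz packs = 1601.76 g.
1601.76 g > 1 kg (ocean vessel limit, Class 5.1) — over the limit.

No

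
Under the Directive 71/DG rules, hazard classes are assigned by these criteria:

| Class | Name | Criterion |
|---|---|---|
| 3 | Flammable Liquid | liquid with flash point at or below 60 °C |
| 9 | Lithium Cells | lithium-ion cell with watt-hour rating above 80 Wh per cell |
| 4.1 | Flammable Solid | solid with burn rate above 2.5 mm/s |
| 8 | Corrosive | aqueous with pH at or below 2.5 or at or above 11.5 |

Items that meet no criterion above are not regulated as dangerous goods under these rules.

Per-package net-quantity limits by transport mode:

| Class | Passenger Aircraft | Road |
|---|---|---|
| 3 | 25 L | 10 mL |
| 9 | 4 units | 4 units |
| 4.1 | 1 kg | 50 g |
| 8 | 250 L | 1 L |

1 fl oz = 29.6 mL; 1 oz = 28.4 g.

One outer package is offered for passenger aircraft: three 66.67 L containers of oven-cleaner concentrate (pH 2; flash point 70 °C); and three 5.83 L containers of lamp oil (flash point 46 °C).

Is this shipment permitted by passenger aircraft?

Yes

The oven-cleaner concentrate has pH 2, which is ≤ 2.5, so it is Class 8 (Corrosive).
Flash point 46 °C meets the Class 3 criterion (Flammable Liquid), so the lamp oil is Class 3.
Class 3 quantity: three 5.83 L containers = 17.49 L.
17.49 L is within the passenger aircraft limit of 25 L for Class 3.
Class 8 quantity: three 66.67 L containers = 200.01 L.
That is within the Class 8 passenger aircraft limit of 250 L.
Every hazard class is within its passenger aircraft limit and no segregation rule is violated.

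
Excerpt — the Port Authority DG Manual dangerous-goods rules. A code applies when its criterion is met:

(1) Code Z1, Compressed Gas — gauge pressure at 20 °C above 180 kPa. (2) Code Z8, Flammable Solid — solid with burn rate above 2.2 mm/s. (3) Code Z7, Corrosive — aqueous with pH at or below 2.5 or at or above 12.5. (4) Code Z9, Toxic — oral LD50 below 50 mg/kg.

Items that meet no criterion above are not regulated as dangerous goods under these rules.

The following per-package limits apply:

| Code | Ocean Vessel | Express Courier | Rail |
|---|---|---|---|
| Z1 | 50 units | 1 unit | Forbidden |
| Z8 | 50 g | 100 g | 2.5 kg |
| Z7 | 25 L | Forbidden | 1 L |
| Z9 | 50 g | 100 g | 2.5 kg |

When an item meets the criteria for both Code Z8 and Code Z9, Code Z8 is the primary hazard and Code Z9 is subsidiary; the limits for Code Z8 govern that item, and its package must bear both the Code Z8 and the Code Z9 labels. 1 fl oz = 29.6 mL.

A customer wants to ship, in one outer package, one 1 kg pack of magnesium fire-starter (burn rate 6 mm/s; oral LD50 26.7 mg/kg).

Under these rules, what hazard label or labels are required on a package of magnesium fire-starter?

Code Z8 and Z9

With burn rate 6 mm/s (> 2.2 mm/s), the magnesium fire-starter falls in Code Z8.
With oral LD50 26.7 mg/kg (< 50 mg/kg), the magnesium fire-starter falls in Code Z9.
By the precedence rule Code Z8 is primary and Code Z9 is subsidiary, and that rule requires both labels on the package.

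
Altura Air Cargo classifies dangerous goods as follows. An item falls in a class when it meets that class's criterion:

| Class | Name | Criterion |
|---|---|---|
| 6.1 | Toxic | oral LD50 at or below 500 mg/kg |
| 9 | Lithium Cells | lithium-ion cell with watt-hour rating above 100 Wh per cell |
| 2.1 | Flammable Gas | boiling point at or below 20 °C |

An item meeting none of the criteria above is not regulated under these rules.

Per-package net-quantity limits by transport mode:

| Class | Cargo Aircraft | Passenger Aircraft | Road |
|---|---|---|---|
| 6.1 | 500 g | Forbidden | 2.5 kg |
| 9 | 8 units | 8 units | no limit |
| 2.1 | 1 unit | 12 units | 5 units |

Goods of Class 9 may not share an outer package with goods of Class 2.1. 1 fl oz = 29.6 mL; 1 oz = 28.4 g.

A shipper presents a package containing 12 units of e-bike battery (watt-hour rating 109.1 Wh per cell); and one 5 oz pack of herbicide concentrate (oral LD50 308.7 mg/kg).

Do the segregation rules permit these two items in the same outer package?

Yes

E-bike battery: watt-hour rating 109.1 Wh per cell > 100 Wh per cell → Class 9 (Lithium Cells).
Herbicide concentrate: oral LD50 308.7 mg/kg ≤ 500 mg/kg → Class 6.1 (Toxic).
No segregation rule bars Class 9 with Class 6.1.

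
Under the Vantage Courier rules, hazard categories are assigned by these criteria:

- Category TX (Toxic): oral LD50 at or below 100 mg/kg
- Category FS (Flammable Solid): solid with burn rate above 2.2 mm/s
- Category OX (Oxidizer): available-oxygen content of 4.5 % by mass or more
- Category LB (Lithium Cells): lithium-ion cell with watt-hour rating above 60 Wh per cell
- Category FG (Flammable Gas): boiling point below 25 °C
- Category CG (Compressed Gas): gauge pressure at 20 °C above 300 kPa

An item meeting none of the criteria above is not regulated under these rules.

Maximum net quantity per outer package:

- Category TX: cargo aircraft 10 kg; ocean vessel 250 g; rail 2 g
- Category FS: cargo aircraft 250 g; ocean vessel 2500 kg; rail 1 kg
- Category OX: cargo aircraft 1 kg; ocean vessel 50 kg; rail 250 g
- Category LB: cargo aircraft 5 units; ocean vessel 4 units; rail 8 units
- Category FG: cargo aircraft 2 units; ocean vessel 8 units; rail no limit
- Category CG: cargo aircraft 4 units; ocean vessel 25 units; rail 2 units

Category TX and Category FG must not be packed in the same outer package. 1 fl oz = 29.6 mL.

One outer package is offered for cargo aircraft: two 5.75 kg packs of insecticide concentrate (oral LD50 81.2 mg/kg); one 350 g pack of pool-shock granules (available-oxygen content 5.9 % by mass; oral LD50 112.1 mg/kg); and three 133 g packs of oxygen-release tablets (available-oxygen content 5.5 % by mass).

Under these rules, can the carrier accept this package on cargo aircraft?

No

Oral LD50 81.2 mg/kg meets the Category TX criterion (Toxic), so the insecticide concentrate is Category TX.
With available-oxygen content 5.9 % by mass (≥ 4.5 % by mass), the pool-shock granules fall in Category OX.
Oxygen-release tablets: available-oxygen content 5.5 % by mass ≥ 4.5 % by mass → Category OX (Oxidizer).
Total Category OX: 350 g + (three 133 g packs = 399 g) = 749 g.
749 g ≤ 1 kg (cargo aircraft limit, Category OX) — within limit.
Category TX quantity: two 5.75 kg packs = 11.5 kg.
11.5 kg exceeds the cargo aircraft limit of 10 kg for Category TX.
The segregation rule (Category TX with Category FG) does not apply to Category OX with Category TX.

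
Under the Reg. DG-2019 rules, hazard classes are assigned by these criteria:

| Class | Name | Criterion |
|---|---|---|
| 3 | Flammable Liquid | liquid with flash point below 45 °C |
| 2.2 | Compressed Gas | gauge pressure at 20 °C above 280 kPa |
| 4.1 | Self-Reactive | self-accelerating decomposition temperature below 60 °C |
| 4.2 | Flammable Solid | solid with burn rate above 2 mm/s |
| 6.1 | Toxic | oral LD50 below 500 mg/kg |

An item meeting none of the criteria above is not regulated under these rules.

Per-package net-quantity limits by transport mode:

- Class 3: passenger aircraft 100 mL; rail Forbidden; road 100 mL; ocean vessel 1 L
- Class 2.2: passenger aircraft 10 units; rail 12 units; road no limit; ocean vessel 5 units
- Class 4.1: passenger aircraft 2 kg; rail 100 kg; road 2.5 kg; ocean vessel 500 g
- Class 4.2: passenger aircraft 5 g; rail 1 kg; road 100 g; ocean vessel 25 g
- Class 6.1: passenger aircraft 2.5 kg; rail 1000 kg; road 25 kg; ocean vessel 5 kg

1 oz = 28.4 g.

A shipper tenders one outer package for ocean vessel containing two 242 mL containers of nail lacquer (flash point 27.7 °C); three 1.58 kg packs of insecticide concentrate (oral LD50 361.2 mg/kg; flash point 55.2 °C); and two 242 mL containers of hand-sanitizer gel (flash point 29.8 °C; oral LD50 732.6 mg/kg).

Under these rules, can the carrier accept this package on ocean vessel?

Nail lacquer: flash point 27.7 °C < 45 °C → Class 3 (Flammable Liquid).
Insecticide concentrate: oral LD50 361.2 mg/kg < 500 mg/kg → Class 6.1 (Toxic).
Hand-sanitizer gel: flash point 29.8 °C < 45 °C → Class 3 (Flammable Liquid).
Class 6.1 quantity: three 1.58 kg packs = 4.74 kg.
That is within the Class 6.1 ocean vessel limit of 5 kg.
Total Class 3: (two 242 mL containers = 484 mL) + (two 242 mL containers = 484 mL) = 968 mL.
968 mL ≤ 1 L (ocean vessel limit, Class 3) — within limit.
Every hazard class is within its ocean vessel limit and no segregation rule is violated.

Yes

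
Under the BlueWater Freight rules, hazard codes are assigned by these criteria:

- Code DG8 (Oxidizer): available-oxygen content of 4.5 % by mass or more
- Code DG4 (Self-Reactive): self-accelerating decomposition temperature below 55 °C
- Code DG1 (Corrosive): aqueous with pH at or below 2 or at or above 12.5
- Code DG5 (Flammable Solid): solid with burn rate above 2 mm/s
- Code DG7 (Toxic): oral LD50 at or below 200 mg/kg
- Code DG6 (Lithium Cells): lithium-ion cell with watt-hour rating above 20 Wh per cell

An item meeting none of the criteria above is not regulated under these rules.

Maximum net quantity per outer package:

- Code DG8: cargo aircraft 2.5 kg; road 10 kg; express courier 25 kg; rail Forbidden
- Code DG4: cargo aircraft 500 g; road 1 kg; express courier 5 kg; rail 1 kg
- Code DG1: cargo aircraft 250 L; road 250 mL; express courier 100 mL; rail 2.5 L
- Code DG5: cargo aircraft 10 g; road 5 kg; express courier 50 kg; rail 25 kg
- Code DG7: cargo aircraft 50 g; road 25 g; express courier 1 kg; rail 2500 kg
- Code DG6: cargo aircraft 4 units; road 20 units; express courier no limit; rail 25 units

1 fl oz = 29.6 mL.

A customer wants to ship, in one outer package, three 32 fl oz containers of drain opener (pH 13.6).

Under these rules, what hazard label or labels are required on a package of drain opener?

With pH 13.6 (≥ 12.5), the drain opener falls in Code DG1.
Only the Code DG1 label is required.

Code DG1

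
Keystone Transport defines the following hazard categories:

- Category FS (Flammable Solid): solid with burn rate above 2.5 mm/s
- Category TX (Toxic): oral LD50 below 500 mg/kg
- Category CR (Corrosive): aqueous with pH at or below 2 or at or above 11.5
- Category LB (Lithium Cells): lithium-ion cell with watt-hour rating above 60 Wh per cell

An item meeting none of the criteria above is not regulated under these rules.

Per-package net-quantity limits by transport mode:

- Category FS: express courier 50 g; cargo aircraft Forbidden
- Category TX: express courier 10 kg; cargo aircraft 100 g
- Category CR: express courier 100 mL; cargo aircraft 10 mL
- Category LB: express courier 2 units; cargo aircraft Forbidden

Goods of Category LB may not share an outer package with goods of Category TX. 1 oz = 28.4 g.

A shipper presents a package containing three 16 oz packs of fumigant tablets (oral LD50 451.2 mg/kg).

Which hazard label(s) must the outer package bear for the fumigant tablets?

Category TX

Oral LD50 451.2 mg/kg meets the Category TX criterion (Toxic), so the fumigant tablets are Category TX.
Only the Category TX label is required.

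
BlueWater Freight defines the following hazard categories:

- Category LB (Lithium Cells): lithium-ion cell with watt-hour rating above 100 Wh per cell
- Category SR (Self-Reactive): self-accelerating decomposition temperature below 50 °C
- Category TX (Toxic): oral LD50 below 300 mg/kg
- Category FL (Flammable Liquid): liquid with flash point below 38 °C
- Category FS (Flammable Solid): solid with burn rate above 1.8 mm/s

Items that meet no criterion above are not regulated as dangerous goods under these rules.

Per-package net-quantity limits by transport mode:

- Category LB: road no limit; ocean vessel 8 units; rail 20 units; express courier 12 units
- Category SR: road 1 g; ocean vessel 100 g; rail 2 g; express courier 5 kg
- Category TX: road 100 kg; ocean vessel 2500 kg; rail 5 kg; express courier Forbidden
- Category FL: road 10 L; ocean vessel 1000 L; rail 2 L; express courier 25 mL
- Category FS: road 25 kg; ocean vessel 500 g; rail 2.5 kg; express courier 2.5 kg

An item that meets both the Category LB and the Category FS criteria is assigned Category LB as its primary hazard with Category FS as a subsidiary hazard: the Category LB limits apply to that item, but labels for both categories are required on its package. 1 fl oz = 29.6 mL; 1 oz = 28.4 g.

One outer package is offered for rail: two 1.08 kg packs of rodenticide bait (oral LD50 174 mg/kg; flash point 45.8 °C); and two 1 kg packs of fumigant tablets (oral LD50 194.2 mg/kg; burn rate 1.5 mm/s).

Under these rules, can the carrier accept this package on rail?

Oral LD50 174 mg/kg meets the Category TX criterion (Toxic), so the rodenticide bait is Category TX.
Fumigant tablets: oral LD50 194.2 mg/kg < 300 mg/kg → Category TX (Toxic).
Total Category TX: (two 1.08 kg packs = 2.16 kg) + (two 1 kg packs = 2 kg) = 4.16 kg.
4.16 kg is within the rail limit of 5 kg for Category TX.

Yes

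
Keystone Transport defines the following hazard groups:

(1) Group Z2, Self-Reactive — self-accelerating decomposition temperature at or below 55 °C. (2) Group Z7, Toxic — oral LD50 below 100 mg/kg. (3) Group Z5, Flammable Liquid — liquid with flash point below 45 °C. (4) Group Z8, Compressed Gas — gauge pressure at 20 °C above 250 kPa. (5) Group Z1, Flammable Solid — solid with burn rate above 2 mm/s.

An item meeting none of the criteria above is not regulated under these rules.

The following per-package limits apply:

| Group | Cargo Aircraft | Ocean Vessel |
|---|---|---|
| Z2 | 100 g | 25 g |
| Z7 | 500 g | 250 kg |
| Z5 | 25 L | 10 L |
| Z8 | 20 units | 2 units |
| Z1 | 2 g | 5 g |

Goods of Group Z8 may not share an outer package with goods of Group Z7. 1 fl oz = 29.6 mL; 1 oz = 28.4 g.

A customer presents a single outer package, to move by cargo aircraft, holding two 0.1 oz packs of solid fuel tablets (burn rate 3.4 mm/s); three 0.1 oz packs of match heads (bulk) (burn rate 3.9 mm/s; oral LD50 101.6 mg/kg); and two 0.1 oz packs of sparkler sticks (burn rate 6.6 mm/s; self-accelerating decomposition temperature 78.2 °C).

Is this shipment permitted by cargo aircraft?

No

The solid fuel tablets have burn rate 3.4 mm/s, which is > 2 mm/s, so they are Group Z1 (Flammable Solid).
Burn rate 3.9 mm/s meets the Group Z1 criterion (Flammable Solid), so the match heads (bulk) are Group Z1.
Sparkler sticks: burn rate 6.6 mm/s > 2 mm/s → Group Z1 (Flammable Solid).
Group Z1 net quantity: (two 0.1 oz packs = 5.68 g) + (three 0.1 oz packs = 8.52 g) + (two 0.1 oz packs = 5.68 g) = 19.88 g.
That exceeds the Group Z1 cargo aircraft limit of 2 g.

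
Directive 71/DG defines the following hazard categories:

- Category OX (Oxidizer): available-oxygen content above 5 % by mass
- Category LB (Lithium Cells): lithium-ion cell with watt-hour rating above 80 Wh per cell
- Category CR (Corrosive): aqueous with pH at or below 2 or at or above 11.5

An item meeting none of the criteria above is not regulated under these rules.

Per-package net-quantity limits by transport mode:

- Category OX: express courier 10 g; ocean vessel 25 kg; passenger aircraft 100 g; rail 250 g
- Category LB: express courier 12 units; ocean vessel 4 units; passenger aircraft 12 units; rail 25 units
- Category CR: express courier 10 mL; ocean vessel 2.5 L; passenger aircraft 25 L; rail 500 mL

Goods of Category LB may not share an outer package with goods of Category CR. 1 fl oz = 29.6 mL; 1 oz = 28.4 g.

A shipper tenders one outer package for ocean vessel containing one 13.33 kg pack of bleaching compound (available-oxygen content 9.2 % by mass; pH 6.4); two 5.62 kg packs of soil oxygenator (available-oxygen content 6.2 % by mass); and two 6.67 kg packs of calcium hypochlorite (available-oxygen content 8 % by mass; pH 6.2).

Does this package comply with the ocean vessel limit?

With available-oxygen content 9.2 % by mass (> 5 % by mass), the bleaching compound falls in Category OX.
With available-oxygen content 6.2 % by mass (> 5 % by mass), the soil oxygenator falls in Category OX.
With available-oxygen content 8 % by mass (> 5 % by mass), the calcium hypochlorite falls in Category OX.
Category OX net quantity: 13.33 kg + (two 5.62 kg packs = 11.24 kg) + (two 6.67 kg packs = 13.34 kg) = 37.91 kg.
That exceeds the Category OX ocean vessel limit of 25 kg.

No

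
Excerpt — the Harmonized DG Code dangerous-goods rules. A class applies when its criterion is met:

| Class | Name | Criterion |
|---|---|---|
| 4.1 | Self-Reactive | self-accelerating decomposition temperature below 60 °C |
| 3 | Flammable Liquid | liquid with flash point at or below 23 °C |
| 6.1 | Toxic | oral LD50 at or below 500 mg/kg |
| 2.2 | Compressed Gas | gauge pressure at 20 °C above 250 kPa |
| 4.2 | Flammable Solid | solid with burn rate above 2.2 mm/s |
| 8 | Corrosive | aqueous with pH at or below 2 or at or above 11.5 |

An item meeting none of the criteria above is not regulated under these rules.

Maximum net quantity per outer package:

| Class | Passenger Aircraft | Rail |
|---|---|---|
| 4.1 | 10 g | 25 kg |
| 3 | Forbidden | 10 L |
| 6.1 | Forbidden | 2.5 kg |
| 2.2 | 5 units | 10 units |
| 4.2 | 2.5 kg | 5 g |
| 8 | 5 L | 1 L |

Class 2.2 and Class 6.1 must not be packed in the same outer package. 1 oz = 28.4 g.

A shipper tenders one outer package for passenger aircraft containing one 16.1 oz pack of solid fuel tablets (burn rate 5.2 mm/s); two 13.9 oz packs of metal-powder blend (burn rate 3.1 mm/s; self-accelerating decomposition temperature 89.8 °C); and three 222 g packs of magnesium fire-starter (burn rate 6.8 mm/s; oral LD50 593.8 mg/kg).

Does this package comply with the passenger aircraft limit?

The solid fuel tablets have burn rate 5.2 mm/s, which is > 2.2 mm/s, so they are Class 4.2 (Flammable Solid).
The metal-powder blend has burn rate 3.1 mm/s, which is > 2.2 mm/s, so it is Class 4.2 (Flammable Solid).
Magnesium fire-starter: burn rate 6.8 mm/s > 2.2 mm/s → Class 4.2 (Flammable Solid).
Class 4.2 net quantity: (one 16.1 oz pack = 457.24 g) + (two 13.9 oz packs = 789.52 g) + (three 222 g packs = 666 g) = 1912.76 g.
That is within the Class 4.2 passenger aircraft limit of 2.5 kg.

Yes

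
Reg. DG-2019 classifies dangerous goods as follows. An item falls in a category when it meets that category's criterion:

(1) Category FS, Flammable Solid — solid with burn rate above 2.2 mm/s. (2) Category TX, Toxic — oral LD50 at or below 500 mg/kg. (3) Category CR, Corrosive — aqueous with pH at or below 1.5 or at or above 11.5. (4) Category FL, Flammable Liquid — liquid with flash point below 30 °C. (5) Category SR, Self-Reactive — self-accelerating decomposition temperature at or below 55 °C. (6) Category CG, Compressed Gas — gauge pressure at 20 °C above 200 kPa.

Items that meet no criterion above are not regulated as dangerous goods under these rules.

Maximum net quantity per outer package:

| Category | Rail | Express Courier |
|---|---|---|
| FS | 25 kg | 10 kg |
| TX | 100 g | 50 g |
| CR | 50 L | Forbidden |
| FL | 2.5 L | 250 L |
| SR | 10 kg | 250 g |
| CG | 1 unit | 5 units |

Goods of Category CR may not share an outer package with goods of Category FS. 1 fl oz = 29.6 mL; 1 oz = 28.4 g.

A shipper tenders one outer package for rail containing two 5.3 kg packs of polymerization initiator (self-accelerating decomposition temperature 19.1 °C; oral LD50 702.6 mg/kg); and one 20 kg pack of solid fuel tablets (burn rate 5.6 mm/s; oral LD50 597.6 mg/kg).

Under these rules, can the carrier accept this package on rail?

Polymerization initiator: self-accelerating decomposition temperature 19.1 °C ≤ 55 °C → Category SR (Self-Reactive).
With burn rate 5.6 mm/s (> 2.2 mm/s), the solid fuel tablets fall in Category FS.
Category SR quantity: two 5.3 kg packs = 10.6 kg.
That exceeds the Category SR rail limit of 10 kg.
Category FS quantity: 20 kg.
That is within the Category FS rail limit of 25 kg.
The segregation rule (Category CR with Category FS) does not apply to Category SR with Category FS.

No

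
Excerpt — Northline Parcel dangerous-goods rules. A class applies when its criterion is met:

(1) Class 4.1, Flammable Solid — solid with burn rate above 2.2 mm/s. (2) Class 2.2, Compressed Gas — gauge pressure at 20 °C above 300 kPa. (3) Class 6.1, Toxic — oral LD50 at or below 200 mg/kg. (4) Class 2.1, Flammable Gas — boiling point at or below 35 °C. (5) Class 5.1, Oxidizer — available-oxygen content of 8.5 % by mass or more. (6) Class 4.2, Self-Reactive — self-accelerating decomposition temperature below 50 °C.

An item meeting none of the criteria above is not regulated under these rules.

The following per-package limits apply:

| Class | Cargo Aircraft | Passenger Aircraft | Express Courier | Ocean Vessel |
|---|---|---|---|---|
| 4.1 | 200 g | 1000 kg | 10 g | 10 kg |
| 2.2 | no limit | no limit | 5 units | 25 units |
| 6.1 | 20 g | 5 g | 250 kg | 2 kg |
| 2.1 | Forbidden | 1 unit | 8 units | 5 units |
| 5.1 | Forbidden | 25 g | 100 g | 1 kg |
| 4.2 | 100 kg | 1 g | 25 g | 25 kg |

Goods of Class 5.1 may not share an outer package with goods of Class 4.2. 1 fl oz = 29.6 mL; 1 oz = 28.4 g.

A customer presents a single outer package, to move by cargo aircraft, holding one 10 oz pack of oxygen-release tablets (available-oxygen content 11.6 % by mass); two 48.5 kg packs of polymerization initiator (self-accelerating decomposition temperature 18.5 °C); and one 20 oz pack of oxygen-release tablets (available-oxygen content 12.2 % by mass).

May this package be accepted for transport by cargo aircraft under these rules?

No

Oxygen-release tablets: available-oxygen content 11.6 % by mass ≥ 8.5 % by mass → Class 5.1 (Oxidizer).
With self-accelerating decomposition temperature 18.5 °C (< 50 °C), the polymerization initiator falls in Class 4.2.
The oxygen-release tablets have available-oxygen content 12.2 % by mass, which is ≥ 8.5 % by mass, so they are Class 5.1 (Oxidizer).
Total Class 5.1: (one 10 oz pack = 284 g) + (one 20 oz pack = 568 g) = 852 g.
By cargo aircraft, Class 5.1 is Forbidden regardless of quantity.
Class 4.2 quantity: two 48.5 kg packs = 97 kg.
97 kg is within the cargo aircraft limit of 100 kg for Class 4.2.
Class 5.1 and Class 4.2 may not share an outer package.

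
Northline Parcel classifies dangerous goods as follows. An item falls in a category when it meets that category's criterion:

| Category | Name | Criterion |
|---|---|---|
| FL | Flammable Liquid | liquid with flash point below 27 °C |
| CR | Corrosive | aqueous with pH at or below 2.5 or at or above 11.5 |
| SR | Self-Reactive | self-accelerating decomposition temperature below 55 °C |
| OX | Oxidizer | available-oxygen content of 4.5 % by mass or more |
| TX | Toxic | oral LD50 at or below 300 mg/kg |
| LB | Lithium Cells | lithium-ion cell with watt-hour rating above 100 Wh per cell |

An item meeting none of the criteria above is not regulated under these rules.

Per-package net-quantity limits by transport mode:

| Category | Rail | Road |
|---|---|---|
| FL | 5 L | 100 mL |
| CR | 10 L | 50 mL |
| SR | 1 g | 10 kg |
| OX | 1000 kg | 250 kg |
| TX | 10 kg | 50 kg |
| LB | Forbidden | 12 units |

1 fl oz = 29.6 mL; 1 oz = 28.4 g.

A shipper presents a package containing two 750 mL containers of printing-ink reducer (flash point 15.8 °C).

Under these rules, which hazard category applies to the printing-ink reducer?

Category FL

With flash point 15.8 °C (< 27 °C), the printing-ink reducer falls in Category FL.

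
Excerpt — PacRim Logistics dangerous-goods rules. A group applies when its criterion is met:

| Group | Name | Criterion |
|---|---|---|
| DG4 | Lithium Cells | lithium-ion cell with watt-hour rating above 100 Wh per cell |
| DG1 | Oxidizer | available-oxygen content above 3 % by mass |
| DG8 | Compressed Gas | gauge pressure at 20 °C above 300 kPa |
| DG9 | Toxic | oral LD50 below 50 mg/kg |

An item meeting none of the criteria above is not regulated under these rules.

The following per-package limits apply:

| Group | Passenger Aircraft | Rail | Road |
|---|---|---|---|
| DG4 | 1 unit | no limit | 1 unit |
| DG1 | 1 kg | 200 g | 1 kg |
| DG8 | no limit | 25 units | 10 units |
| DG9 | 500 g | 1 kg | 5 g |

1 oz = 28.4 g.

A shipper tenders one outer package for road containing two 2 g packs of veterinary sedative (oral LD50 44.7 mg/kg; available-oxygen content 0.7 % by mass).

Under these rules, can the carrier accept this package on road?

With oral LD50 44.7 mg/kg (< 50 mg/kg), the veterinary sedative falls in Group DG9.
Group DG9 quantity: two 2 g packs = 4 g.
That is within the Group DG9 road limit of 5 g.

Yes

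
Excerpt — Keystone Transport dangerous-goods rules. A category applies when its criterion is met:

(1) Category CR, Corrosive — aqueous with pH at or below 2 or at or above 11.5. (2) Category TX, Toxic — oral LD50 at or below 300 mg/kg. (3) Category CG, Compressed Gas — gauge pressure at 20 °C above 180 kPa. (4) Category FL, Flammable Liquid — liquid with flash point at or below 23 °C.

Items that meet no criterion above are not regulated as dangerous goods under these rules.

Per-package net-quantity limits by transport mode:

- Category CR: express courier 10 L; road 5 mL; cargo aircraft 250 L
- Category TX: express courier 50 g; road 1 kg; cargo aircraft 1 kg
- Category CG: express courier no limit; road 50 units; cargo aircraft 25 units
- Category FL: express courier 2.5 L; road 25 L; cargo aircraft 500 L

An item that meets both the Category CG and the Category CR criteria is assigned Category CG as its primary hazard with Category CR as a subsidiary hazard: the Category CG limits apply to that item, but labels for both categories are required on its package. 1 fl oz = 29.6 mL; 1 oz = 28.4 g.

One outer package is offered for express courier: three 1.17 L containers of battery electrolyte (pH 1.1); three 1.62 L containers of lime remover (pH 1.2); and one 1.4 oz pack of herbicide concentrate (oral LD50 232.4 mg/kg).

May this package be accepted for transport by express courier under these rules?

Battery electrolyte: pH 1.1 ≤ 2 → Category CR (Corrosive).
With pH 1.2 (≤ 2), the lime remover falls in Category CR.
With oral LD50 232.4 mg/kg (≤ 300 mg/kg), the herbicide concentrate falls in Category TX.
Total Category CR: (three 1.17 L containers = 3.51 L) + (three 1.62 L containers = 4.86 L) = 8.37 L.
8.37 L ≤ 10 L (express courier limit, Category CR) — within limit.
Category TX quantity: one 1.4 oz pack = 39.76 g.
39.76 g is within the express courier limit of 50 g for Category TX.
Every hazard category is within its express courier limit and no segregation rule is violated.

Yes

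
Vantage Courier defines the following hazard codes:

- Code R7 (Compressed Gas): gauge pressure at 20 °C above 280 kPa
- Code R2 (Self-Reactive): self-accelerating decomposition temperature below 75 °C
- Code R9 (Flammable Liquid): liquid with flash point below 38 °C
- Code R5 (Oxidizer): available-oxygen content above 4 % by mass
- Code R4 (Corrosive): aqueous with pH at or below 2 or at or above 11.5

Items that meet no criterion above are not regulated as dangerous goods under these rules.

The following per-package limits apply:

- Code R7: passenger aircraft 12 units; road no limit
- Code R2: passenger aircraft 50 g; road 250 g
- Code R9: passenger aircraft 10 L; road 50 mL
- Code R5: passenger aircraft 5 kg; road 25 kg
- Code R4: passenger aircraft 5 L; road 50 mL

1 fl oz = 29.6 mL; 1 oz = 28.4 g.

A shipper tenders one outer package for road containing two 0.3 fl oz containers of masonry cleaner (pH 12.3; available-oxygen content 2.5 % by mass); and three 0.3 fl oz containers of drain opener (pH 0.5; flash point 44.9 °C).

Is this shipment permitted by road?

The masonry cleaner has pH 12.3, which is ≥ 11.5, so it is Code R4 (Corrosive).
pH 0.5 meets the Code R4 criterion (Corrosive), so the drain opener is Code R4.
Code R4 net quantity: (two 0.3 fl oz containers = 17.76 mL) + (three 0.3 fl oz containers = 26.64 mL) = 44.4 mL.
44.4 mL ≤ 50 mL (road limit, Code R4) — within limit.

Yes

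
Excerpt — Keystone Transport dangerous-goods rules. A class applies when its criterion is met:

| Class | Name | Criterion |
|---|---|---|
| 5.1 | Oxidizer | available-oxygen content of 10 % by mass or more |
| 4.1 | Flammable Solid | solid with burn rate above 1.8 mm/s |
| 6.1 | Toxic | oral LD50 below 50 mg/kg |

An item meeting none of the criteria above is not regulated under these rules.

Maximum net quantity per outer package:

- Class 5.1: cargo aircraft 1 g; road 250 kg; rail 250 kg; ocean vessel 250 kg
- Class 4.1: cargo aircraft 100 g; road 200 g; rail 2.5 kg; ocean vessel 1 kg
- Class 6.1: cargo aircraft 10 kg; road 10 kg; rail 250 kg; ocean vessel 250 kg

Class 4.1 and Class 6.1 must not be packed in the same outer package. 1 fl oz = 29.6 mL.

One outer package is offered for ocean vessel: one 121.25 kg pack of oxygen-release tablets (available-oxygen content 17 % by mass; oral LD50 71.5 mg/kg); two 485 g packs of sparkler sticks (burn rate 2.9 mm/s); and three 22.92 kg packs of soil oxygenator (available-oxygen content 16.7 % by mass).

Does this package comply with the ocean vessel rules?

Yes

Available-oxygen content 17 % by mass meets the Class 5.1 criterion (Oxidizer), so the oxygen-release tablets are Class 5.1.
Sparkler sticks: burn rate 2.9 mm/s > 1.8 mm/s → Class 4.1 (Flammable Solid).
With available-oxygen content 16.7 % by mass (≥ 10 % by mass), the soil oxygenator falls in Class 5.1.
Class 4.1 quantity: two 485 g packs = 970 g.
That is within the Class 4.1 ocean vessel limit of 1 kg.
Total Class 5.1: 121.25 kg + (three 22.92 kg packs = 68.76 kg) = 190.01 kg.
That is within the Class 5.1 ocean vessel limit of 250 kg.
The segregation rule (Class 4.1 with Class 6.1) does not apply to Class 4.1 with Class 5.1.
Every hazard class is within its ocean vessel limit and no segregation rule is violated.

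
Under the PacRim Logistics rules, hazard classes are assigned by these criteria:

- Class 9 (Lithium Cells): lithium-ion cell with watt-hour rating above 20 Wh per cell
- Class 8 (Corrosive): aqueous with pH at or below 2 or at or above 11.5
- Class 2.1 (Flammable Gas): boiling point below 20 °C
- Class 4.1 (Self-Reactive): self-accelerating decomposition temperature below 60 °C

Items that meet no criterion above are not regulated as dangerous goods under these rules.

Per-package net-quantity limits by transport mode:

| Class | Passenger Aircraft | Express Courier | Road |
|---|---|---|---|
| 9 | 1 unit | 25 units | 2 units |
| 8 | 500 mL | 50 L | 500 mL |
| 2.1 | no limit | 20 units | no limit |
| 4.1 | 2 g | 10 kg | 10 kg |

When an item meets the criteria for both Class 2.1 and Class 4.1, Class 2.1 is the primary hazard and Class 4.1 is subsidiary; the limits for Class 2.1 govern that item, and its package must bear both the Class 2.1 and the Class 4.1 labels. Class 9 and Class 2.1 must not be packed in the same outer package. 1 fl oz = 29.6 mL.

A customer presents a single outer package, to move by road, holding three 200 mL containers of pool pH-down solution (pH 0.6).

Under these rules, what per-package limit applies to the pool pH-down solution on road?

pH 0.6 meets the Class 8 criterion (Corrosive), so the pool pH-down solution is Class 8.
The road limit for Class 8 is 500 mL.

500 mL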